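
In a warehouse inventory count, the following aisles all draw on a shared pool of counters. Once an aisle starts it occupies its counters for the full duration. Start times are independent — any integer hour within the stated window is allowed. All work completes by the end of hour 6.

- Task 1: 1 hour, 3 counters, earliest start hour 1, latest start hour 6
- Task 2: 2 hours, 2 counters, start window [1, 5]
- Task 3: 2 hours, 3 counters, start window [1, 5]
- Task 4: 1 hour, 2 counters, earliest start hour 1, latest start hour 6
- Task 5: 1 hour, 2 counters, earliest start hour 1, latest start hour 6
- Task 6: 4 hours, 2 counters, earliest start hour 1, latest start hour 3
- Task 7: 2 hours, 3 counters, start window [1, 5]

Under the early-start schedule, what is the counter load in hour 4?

2

At early start, hour 4 has: Task 6.
Demand: 2 = 2.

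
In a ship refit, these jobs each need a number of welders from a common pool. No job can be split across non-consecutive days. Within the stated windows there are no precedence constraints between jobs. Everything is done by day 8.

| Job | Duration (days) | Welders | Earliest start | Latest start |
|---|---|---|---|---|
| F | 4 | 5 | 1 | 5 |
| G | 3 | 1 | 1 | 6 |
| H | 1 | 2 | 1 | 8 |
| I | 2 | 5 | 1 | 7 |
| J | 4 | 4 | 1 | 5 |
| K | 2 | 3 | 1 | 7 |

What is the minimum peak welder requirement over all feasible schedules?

9

Early-start (F@1, G@1, H@1, I@1, J@1, K@1) gives peak 20: d1:20  d2:18  d3:10  d4:9  d5:0  d6:0  d7:0  d8:0.
Shift I→5, J→4, K→2.
Schedule F@1, G@1, H@1, I@5, J@4, K@2: d1:8  d2:9  d3:9  d4:9  d5:9  d6:9  d7:4  d8:0 — peak 9.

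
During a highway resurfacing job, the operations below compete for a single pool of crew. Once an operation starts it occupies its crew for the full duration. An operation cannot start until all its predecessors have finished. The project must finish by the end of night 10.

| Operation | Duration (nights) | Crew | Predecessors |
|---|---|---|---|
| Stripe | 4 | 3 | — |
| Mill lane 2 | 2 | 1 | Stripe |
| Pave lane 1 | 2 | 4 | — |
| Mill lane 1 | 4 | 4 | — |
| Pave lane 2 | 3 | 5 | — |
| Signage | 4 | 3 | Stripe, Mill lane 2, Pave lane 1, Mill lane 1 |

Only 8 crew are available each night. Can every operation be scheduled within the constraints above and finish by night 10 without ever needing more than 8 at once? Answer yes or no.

yes

Schedule Stripe@1, Mill lane 2@5, Pave lane 1@1, Mill lane 1@3, Pave lane 2@7, Signage@7: n1:7  n2:7  n3:7  n4:7  n5:5  n6:5  n7:8  n8:8  n9:8  n10:3 — peak 8 ≤ 8.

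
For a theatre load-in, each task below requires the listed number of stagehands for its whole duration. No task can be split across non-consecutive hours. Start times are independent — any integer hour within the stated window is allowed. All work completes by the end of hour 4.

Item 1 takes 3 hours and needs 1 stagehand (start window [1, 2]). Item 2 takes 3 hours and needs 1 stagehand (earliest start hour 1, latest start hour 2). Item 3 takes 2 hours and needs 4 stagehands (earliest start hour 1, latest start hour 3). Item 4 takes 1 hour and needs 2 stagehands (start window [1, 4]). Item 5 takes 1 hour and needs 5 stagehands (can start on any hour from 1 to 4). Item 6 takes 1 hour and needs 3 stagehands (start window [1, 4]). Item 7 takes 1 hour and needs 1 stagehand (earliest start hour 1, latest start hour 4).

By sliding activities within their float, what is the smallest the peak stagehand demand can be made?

Early-start (Item 1@1, Item 2@1, Item 3@1, Item 4@1, Item 5@1, Item 6@1, Item 7@1) gives peak 17: h1:17  h2:6  h3:2  h4:0.
Shift Item 4→3, Item 5→4, Item 6→3.
Schedule Item 1@1, Item 2@1, Item 3@1, Item 4@3, Item 5@4, Item 6@3, Item 7@1: h1:7  h2:6  h3:7  h4:5 — peak 7.
Total stagehand-hours = 25 over 4 hours ⇒ peak ≥ ⌈25/4⌉ = 7, so 7 is optimal.

7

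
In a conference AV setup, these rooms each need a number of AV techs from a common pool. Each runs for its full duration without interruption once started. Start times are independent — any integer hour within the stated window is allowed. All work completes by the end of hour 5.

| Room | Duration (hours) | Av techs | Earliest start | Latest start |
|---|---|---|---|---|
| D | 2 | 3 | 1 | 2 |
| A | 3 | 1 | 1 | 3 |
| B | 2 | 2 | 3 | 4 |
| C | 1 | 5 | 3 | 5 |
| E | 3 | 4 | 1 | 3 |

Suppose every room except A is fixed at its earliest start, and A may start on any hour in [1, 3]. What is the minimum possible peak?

12

A@1: h1:8  h2:8  h3:12  h4:2  h5:0 → peak 12
A@2: h1:7  h2:8  h3:12  h4:3  h5:0 → peak 12
A@3: h1:7  h2:7  h3:12  h4:3  h5:1 → peak 12
Best is A@1, peak 12.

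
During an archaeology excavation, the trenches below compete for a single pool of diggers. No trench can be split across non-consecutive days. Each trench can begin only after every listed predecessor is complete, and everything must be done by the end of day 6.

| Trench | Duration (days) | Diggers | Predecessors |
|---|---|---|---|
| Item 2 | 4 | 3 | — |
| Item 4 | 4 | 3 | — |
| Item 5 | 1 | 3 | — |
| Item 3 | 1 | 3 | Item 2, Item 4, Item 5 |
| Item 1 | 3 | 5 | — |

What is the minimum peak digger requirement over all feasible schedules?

Early-start (Item 2@1, Item 4@1, Item 5@1, Item 3@5, Item 1@1) gives peak 14: d1:14  d2:11  d3:11  d4:6  d5:3  d6:0.
Shift Item 1→2.
Schedule Item 2@1, Item 4@1, Item 5@1, Item 3@5, Item 1@2: d1:9  d2:11  d3:11  d4:11  d5:3  d6:0 — peak 11.

11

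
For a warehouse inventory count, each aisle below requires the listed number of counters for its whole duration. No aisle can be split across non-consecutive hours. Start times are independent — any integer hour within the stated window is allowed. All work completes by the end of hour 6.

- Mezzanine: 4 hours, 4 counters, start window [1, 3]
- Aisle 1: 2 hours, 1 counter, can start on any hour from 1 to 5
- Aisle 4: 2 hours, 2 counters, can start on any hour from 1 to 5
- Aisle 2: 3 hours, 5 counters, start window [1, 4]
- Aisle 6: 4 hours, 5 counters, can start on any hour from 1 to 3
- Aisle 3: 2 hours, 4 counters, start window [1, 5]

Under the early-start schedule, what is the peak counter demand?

Early-start schedule: Mezzanine@1, Aisle 1@1, Aisle 4@1, Aisle 2@1, Aisle 6@1, Aisle 3@1.
Load per hour: hour 1: 21, hour 2: 21, hour 3: 14, hour 4: 9, hour 5: 0, hour 6: 0.
Peak is 21.

21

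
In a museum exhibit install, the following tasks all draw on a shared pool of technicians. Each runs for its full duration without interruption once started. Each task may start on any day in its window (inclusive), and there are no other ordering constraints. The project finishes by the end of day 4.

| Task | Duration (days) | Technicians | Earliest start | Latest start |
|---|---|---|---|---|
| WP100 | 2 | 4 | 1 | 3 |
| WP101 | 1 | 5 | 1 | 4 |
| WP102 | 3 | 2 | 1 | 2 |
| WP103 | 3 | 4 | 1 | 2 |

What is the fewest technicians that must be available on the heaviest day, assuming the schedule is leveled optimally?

10

Early-start (WP100@1, WP101@1, WP102@1, WP103@1) gives peak 15: d1:15  d2:10  d3:6  d4:0.
Shift WP102→2, WP103→2.
Schedule WP100@1, WP101@1, WP102@2, WP103@2: d1:9  d2:10  d3:6  d4:6 — peak 10.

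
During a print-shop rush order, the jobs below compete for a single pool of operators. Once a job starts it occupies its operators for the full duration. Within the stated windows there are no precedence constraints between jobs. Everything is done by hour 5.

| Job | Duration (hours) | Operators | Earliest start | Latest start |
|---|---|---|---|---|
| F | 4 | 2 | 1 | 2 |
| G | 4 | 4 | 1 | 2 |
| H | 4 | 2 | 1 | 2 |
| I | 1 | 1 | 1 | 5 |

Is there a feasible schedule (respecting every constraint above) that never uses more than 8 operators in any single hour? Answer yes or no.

yes

Schedule F@1, G@1, H@1, I@5: h1:8  h2:8  h3:8  h4:8  h5:1 — peak 8 ≤ 8.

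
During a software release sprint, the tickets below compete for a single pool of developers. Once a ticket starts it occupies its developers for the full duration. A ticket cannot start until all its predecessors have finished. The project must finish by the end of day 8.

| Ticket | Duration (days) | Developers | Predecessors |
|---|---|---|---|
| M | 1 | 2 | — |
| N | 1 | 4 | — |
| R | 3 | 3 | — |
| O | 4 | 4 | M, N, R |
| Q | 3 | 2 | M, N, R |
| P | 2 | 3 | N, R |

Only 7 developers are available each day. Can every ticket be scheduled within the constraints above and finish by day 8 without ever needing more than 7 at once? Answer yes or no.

yes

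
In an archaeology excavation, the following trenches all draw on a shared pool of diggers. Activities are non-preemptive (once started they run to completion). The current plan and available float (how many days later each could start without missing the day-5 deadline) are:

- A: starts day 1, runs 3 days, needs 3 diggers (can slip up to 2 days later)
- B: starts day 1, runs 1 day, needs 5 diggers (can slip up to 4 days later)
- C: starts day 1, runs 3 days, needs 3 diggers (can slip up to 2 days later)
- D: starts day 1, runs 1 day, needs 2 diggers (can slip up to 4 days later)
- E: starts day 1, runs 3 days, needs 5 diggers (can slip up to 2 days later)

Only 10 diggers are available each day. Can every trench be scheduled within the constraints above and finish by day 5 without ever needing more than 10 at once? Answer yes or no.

The minimum achievable peak is 11; 10 < 11, so no feasible schedule stays within the cap.

no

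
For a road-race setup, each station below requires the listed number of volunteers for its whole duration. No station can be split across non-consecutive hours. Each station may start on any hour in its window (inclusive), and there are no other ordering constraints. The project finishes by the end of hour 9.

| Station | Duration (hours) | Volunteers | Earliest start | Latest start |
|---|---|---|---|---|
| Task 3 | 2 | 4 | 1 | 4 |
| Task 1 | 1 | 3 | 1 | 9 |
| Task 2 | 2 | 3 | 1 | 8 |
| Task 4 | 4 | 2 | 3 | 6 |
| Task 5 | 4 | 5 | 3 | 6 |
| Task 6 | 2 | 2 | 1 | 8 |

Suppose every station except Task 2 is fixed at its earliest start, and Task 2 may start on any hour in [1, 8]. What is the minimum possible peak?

Task 2@1: h1:12  h2:9  h3:7  h4:7  h5:7  h6:7  h7:0  h8:0  h9:0 → peak 12
Task 2@2: h1:9  h2:9  h3:10  h4:7  h5:7  h6:7  h7:0  h8:0  h9:0 → peak 10
Task 2@3: h1:9  h2:6  h3:10  h4:10  h5:7  h6:7  h7:0  h8:0  h9:0 → peak 10
Task 2@4: h1:9  h2:6  h3:7  h4:10  h5:10  h6:7  h7:0  h8:0  h9:0 → peak 10
Task 2@5: h1:9  h2:6  h3:7  h4:7  h5:10  h6:10  h7:0  h8:0  h9:0 → peak 10
Task 2@6: h1:9  h2:6  h3:7  h4:7  h5:7  h6:10  h7:3  h8:0  h9:0 → peak 10
Task 2@7: h1:9  h2:6  h3:7  h4:7  h5:7  h6:7  h7:3  h8:3  h9:0 → peak 9
Task 2@8: h1:9  h2:6  h3:7  h4:7  h5:7  h6:7  h7:0  h8:3  h9:3 → peak 9
Best is Task 2@7, peak 9.

9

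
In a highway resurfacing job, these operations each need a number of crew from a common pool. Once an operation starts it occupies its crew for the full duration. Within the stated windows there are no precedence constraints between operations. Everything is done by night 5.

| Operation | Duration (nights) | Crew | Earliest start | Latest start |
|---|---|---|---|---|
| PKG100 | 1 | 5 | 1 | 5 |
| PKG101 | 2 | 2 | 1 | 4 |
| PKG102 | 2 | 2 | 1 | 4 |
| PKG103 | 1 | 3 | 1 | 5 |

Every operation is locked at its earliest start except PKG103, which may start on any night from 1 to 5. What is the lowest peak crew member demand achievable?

PKG103@1: n1:12  n2:4  n3:0  n4:0  n5:0 → peak 12
PKG103@2: n1:9  n2:7  n3:0  n4:0  n5:0 → peak 9
PKG103@3: n1:9  n2:4  n3:3  n4:0  n5:0 → peak 9
PKG103@4: n1:9  n2:4  n3:0  n4:3  n5:0 → peak 9
PKG103@5: n1:9  n2:4  n3:0  n4:0  n5:3 → peak 9
Best is PKG103@2, peak 9.

9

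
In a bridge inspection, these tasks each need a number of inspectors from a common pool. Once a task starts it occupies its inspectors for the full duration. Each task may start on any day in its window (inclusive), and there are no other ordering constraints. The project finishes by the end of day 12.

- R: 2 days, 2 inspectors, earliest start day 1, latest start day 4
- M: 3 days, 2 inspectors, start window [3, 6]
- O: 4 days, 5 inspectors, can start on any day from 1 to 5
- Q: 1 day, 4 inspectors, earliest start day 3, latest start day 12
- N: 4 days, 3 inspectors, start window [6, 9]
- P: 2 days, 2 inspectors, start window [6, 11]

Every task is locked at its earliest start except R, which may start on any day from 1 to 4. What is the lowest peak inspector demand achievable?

11

R@1: d1:7  d2:7  d3:11  d4:7  d5:2  d6:5  d7:5  d8:3  d9:3  d10:0  d11:0  d12:0 → peak 11
R@2: d1:5  d2:7  d3:13  d4:7  d5:2  d6:5  d7:5  d8:3  d9:3  d10:0  d11:0  d12:0 → peak 13
R@3: d1:5  d2:5  d3:13  d4:9  d5:2  d6:5  d7:5  d8:3  d9:3  d10:0  d11:0  d12:0 → peak 13
R@4: d1:5  d2:5  d3:11  d4:9  d5:4  d6:5  d7:5  d8:3  d9:3  d10:0  d11:0  d12:0 → peak 11
Best is R@1, peak 11.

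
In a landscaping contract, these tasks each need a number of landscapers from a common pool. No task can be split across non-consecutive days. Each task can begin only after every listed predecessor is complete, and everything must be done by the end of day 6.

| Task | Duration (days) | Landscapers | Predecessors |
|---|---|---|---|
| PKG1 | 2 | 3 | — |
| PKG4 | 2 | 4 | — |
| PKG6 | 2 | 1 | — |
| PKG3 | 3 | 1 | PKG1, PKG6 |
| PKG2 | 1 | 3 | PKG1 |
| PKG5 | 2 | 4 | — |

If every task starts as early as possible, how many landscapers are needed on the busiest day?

Early-start schedule: PKG1@1, PKG4@1, PKG6@1, PKG3@3, PKG2@3, PKG5@1.
Load per day: day 1: 12, day 2: 12, day 3: 4, day 4: 1, day 5: 1, day 6: 0.
Peak is 12.

12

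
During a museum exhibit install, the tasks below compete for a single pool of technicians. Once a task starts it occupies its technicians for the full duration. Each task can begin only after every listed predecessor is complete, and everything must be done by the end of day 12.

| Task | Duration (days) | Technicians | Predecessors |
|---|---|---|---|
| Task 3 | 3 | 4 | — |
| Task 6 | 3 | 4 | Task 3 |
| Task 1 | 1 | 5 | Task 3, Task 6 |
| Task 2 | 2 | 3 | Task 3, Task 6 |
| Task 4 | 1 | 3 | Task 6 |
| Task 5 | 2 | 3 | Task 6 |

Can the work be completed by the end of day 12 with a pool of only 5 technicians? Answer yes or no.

Schedule Task 3@1, Task 6@4, Task 1@7, Task 2@8, Task 4@10, Task 5@11: d1:4  d2:4  d3:4  d4:4  d5:4  d6:4  d7:5  d8:3  d9:3  d10:3  d11:3  d12:3 — peak 5 ≤ 5.

yes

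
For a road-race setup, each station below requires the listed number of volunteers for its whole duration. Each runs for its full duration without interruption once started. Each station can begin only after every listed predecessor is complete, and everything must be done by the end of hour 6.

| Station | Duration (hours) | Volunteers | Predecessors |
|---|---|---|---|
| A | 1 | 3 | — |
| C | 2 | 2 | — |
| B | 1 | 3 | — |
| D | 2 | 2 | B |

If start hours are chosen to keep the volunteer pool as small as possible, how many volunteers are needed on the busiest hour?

3

Early-start (A@1, C@1, B@1, D@2) gives peak 8: h1:8  h2:4  h3:2  h4:0  h5:0  h6:0.
Shift C→2, B→4, D→5.
Schedule A@1, C@2, B@4, D@5: h1:3  h2:2  h3:2  h4:3  h5:2  h6:2 — peak 3.
Total volunteer-hours = 14 over 6 hours ⇒ peak ≥ ⌈14/6⌉ = 3, so 3 is optimal.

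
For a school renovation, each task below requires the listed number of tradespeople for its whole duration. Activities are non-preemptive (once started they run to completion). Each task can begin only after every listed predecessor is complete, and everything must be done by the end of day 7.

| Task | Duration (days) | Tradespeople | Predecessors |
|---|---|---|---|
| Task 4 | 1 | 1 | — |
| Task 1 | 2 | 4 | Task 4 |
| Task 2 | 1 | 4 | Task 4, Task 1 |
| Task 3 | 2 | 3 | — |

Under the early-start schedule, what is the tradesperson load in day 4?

4

At early start, day 4 has: Task 2.
Demand: 4 = 4.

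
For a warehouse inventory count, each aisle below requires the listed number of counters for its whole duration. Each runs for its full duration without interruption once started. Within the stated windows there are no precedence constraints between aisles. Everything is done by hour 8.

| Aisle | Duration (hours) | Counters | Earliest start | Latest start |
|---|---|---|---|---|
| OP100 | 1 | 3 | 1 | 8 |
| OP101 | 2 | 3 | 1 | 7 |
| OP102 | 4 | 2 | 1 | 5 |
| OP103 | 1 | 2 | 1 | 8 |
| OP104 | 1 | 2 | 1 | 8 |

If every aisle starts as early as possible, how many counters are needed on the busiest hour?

Early-start schedule: OP100@1, OP101@1, OP102@1, OP103@1, OP104@1.
Load per hour: hour 1: 12, hour 2: 5, hour 3: 2, hour 4: 2, hour 5: 0, hour 6: 0, hour 7: 0, hour 8: 0.
Peak is 12.

12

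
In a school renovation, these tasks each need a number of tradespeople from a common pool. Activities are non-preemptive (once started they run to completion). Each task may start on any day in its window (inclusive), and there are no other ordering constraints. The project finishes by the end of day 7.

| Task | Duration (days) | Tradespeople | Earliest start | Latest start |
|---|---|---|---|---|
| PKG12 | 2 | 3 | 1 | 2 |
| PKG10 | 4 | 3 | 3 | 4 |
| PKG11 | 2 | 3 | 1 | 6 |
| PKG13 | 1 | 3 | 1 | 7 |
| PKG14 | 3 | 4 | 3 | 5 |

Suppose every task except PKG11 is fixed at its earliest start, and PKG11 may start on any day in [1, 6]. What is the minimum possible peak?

PKG11@1: d1:9  d2:6  d3:7  d4:7  d5:7  d6:3  d7:0 → peak 9
PKG11@2: d1:6  d2:6  d3:10  d4:7  d5:7  d6:3  d7:0 → peak 10
PKG11@3: d1:6  d2:3  d3:10  d4:10  d5:7  d6:3  d7:0 → peak 10
PKG11@4: d1:6  d2:3  d3:7  d4:10  d5:10  d6:3  d7:0 → peak 10
PKG11@5: d1:6  d2:3  d3:7  d4:7  d5:10  d6:6  d7:0 → peak 10
PKG11@6: d1:6  d2:3  d3:7  d4:7  d5:7  d6:6  d7:3 → peak 7
Best is PKG11@6, peak 7.

7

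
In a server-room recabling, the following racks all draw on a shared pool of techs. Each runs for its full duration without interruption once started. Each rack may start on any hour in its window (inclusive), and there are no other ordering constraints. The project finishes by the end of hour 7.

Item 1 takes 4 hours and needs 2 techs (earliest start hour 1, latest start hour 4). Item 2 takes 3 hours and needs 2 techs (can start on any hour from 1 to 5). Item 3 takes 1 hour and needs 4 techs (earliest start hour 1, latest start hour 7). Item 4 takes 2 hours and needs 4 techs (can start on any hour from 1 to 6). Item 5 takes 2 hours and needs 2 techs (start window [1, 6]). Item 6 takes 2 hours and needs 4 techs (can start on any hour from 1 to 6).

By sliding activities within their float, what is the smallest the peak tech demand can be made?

Early-start (Item 1@1, Item 2@1, Item 3@1, Item 4@1, Item 5@1, Item 6@1) gives peak 18: h1:18  h2:14  h3:4  h4:2  h5:0  h6:0  h7:0.
Shift Item 2→3, Item 3→5, Item 5→3, Item 6→6.
Schedule Item 1@1, Item 2@3, Item 3@5, Item 4@1, Item 5@3, Item 6@6: h1:6  h2:6  h3:6  h4:6  h5:6  h6:4  h7:4 — peak 6.
Total tech-hours = 38 over 7 hours ⇒ peak ≥ ⌈38/7⌉ = 6, so 6 is optimal.

6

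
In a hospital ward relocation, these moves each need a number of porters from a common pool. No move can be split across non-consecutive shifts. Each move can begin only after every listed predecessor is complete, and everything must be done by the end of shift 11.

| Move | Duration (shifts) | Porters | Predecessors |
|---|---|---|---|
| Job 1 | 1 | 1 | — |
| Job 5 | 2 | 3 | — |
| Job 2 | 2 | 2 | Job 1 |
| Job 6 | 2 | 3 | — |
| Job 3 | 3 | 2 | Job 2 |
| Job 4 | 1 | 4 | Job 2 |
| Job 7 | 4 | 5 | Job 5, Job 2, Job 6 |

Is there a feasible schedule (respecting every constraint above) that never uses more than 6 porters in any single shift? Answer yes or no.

Schedule Job 1@1, Job 5@1, Job 2@2, Job 6@3, Job 3@4, Job 4@7, Job 7@8: s1:4  s2:5  s3:5  s4:5  s5:2  s6:2  s7:4  s8:5  s9:5  s10:5  s11:5 — peak 5 ≤ 6.

yes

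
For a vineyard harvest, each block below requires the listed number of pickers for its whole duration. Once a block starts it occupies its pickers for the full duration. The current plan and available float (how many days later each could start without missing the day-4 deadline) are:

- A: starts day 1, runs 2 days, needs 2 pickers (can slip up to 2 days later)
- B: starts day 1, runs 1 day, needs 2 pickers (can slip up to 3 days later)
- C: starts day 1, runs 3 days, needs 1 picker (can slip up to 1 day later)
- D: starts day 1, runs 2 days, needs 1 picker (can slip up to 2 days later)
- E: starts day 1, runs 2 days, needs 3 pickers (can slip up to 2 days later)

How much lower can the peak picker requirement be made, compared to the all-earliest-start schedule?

Early-start peak: d1:9  d2:7  d3:1  d4:0 ⇒ 9.
Leveled (A@1, B@1, C@1, D@2, E@3): d1:5  d2:4  d3:5  d4:3 ⇒ 5.
Reduction 9 − 5 = 4.

4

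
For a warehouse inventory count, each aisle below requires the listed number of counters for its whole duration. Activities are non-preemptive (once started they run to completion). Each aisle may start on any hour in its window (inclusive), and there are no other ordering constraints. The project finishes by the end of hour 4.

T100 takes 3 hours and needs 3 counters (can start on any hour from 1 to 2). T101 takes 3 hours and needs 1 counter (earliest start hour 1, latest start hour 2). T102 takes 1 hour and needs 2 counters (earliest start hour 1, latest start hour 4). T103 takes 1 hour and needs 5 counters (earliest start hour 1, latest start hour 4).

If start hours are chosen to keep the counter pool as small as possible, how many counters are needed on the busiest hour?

Early-start (T100@1, T101@1, T102@1, T103@1) gives peak 11: h1:11  h2:4  h3:4  h4:0.
Shift T103→4.
Schedule T100@1, T101@1, T102@1, T103@4: h1:6  h2:4  h3:4  h4:5 — peak 6.

6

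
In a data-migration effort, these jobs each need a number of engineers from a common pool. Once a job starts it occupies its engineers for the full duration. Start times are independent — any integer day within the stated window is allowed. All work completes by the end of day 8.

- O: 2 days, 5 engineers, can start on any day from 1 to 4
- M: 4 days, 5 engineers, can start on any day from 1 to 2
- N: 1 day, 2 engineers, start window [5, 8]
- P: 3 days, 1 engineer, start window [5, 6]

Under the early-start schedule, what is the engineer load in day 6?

At early start, day 6 has: P.
Demand: 1 = 1.

1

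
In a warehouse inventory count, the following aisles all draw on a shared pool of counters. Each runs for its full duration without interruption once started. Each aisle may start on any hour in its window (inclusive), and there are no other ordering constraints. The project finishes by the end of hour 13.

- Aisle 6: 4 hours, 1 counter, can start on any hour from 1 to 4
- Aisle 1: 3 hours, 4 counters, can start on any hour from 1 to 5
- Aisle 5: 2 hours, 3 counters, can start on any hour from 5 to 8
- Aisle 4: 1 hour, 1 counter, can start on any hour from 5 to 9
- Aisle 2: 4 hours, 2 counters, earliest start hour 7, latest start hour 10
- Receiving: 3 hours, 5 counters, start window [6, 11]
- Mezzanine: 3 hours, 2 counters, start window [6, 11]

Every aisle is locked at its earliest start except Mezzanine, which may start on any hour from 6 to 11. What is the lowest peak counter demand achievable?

Mezzanine@6: h1:5  h2:5  h3:5  h4:1  h5:4  h6:10  h7:9  h8:9  h9:2  h10:2  h11:0  h12:0  h13:0 → peak 10
Mezzanine@7: h1:5  h2:5  h3:5  h4:1  h5:4  h6:8  h7:9  h8:9  h9:4  h10:2  h11:0  h12:0  h13:0 → peak 9
Mezzanine@8: h1:5  h2:5  h3:5  h4:1  h5:4  h6:8  h7:7  h8:9  h9:4  h10:4  h11:0  h12:0  h13:0 → peak 9
Mezzanine@9: h1:5  h2:5  h3:5  h4:1  h5:4  h6:8  h7:7  h8:7  h9:4  h10:4  h11:2  h12:0  h13:0 → peak 8
Mezzanine@10: h1:5  h2:5  h3:5  h4:1  h5:4  h6:8  h7:7  h8:7  h9:2  h10:4  h11:2  h12:2  h13:0 → peak 8
Mezzanine@11: h1:5  h2:5  h3:5  h4:1  h5:4  h6:8  h7:7  h8:7  h9:2  h10:2  h11:2  h12:2  h13:2 → peak 8
Best is Mezzanine@9, peak 8.

8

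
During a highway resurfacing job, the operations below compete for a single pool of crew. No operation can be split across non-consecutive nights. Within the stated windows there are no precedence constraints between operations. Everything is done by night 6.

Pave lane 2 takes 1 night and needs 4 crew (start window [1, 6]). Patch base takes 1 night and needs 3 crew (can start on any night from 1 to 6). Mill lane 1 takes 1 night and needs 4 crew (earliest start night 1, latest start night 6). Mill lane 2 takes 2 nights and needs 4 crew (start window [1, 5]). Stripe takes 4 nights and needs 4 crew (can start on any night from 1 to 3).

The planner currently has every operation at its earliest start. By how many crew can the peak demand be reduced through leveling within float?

Early-start peak: n1:19  n2:8  n3:4  n4:4  n5:0  n6:0 ⇒ 19.
Leveled (Pave lane 2@1, Patch base@1, Mill lane 1@2, Mill lane 2@2, Stripe@3): n1:7  n2:8  n3:8  n4:4  n5:4  n6:4 ⇒ 8.
Reduction 19 − 8 = 11.

11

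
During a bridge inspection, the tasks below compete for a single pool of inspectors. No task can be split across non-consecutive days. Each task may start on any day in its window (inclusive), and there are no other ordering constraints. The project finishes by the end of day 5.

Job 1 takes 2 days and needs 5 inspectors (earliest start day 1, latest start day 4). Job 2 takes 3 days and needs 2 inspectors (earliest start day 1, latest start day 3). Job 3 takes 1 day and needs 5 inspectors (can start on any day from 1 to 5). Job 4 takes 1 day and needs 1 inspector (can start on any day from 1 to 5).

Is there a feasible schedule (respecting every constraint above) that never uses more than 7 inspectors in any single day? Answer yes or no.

yes

Schedule Job 1@1, Job 2@1, Job 3@3, Job 4@4: d1:7  d2:7  d3:7  d4:1  d5:0 — peak 7 ≤ 7.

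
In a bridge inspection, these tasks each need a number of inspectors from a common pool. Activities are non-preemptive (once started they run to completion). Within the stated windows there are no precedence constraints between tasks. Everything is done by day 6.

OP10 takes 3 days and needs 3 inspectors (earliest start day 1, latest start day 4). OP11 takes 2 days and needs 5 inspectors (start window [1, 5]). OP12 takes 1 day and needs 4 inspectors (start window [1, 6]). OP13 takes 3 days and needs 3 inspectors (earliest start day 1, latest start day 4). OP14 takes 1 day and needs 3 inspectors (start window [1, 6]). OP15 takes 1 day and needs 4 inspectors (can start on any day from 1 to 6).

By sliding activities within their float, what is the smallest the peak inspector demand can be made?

Early-start (OP10@1, OP11@1, OP12@1, OP13@1, OP14@1, OP15@1) gives peak 22: d1:22  d2:11  d3:6  d4:0  d5:0  d6:0.
Shift OP12→3, OP13→4, OP14→4, OP15→5.
Schedule OP10@1, OP11@1, OP12@3, OP13@4, OP14@4, OP15@5: d1:8  d2:8  d3:7  d4:6  d5:7  d6:3 — peak 8.

8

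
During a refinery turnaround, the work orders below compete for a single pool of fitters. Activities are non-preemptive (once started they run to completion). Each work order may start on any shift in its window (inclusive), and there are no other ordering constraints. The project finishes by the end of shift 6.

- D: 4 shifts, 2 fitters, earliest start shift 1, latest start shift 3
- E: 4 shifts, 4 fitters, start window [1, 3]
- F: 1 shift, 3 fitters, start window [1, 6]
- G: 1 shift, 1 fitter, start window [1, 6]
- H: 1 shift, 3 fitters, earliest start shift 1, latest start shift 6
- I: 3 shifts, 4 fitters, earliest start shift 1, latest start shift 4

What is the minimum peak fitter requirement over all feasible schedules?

10

Early-start (D@1, E@1, F@1, G@1, H@1, I@1) gives peak 17: s1:17  s2:10  s3:10  s4:6  s5:0  s6:0.
Shift H→2, I→3.
Schedule D@1, E@1, F@1, G@1, H@2, I@3: s1:10  s2:9  s3:10  s4:10  s5:4  s6:0 — peak 10.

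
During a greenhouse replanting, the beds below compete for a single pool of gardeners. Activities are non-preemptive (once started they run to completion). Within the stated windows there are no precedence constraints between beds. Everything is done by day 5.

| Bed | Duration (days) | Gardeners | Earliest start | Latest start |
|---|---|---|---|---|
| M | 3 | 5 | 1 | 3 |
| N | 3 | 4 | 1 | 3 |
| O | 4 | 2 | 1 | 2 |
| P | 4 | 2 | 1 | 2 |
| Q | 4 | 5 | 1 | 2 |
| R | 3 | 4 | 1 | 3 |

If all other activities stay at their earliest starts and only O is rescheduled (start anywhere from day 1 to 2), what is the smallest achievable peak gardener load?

O@1: d1:22  d2:22  d3:22  d4:9  d5:0 → peak 22
O@2: d1:20  d2:22  d3:22  d4:9  d5:2 → peak 22
Best is O@1, peak 22.

22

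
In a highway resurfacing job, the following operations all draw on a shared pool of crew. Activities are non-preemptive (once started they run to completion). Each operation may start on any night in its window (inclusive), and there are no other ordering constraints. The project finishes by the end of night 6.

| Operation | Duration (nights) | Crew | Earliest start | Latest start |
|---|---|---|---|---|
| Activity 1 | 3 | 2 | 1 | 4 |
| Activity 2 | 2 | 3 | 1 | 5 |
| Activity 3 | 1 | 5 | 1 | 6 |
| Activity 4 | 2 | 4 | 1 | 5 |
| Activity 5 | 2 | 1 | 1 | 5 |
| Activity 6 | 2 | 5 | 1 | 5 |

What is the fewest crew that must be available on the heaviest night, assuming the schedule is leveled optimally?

Early-start (Activity 1@1, Activity 2@1, Activity 3@1, Activity 4@1, Activity 5@1, Activity 6@1) gives peak 20: n1:20  n2:15  n3:2  n4:0  n5:0  n6:0.
Shift Activity 2→3, Activity 3→6, Activity 4→4, Activity 5→5.
Schedule Activity 1@1, Activity 2@3, Activity 3@6, Activity 4@4, Activity 5@5, Activity 6@1: n1:7  n2:7  n3:5  n4:7  n5:5  n6:6 — peak 7.
Total crew member-nights = 37 over 6 nights ⇒ peak ≥ ⌈37/6⌉ = 7, so 7 is optimal.

7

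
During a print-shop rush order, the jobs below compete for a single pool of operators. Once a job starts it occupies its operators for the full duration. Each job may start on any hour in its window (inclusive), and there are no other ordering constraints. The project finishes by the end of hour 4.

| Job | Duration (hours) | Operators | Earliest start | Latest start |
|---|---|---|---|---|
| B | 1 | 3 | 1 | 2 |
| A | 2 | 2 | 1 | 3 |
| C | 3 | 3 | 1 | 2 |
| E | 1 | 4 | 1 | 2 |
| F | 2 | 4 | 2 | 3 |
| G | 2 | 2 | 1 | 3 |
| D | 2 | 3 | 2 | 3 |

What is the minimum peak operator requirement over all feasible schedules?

10

Early-start (B@1, A@1, C@1, E@1, F@2, G@1, D@2) gives peak 14: h1:14  h2:14  h3:10  h4:0.
Shift B→2, C→2, F→3, D→3.
Schedule B@2, A@1, C@2, E@1, F@3, G@1, D@3: h1:8  h2:10  h3:10  h4:10 — peak 10.
Total operator-hours = 38 over 4 hours ⇒ peak ≥ ⌈38/4⌉ = 10, so 10 is optimal.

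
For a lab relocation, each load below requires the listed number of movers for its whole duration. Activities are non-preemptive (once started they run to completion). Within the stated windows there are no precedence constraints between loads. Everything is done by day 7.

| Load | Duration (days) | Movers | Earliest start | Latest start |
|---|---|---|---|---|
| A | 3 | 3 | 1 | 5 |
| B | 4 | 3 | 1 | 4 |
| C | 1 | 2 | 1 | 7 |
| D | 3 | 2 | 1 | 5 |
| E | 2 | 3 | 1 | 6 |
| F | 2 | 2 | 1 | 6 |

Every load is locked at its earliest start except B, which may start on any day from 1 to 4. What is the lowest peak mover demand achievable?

B@1: d1:15  d2:13  d3:8  d4:3  d5:0  d6:0  d7:0 → peak 15
B@2: d1:12  d2:13  d3:8  d4:3  d5:3  d6:0  d7:0 → peak 13
B@3: d1:12  d2:10  d3:8  d4:3  d5:3  d6:3  d7:0 → peak 12
B@4: d1:12  d2:10  d3:5  d4:3  d5:3  d6:3  d7:3 → peak 12
Best is B@3, peak 12.

12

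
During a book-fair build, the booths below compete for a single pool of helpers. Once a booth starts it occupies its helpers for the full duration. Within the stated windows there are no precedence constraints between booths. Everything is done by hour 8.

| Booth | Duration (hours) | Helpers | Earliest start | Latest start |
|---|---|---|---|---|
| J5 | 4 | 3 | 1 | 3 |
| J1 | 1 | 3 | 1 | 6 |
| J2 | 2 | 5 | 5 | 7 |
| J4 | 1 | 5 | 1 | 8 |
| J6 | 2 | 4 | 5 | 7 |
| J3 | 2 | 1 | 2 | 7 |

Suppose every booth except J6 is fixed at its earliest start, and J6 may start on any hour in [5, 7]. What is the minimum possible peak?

J6@5: h1:11  h2:4  h3:4  h4:3  h5:9  h6:9  h7:0  h8:0 → peak 11
J6@6: h1:11  h2:4  h3:4  h4:3  h5:5  h6:9  h7:4  h8:0 → peak 11
J6@7: h1:11  h2:4  h3:4  h4:3  h5:5  h6:5  h7:4  h8:4 → peak 11
Best is J6@5, peak 11.

11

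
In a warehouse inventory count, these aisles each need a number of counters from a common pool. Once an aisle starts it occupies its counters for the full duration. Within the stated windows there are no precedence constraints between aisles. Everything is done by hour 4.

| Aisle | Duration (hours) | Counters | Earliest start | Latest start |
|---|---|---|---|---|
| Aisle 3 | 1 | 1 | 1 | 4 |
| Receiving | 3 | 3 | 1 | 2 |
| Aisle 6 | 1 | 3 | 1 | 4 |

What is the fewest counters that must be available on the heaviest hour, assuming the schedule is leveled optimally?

4

Early-start (Aisle 3@1, Receiving@1, Aisle 6@1) gives peak 7: h1:7  h2:3  h3:3  h4:0.
Shift Aisle 6→4.
Schedule Aisle 3@1, Receiving@1, Aisle 6@4: h1:4  h2:3  h3:3  h4:3 — peak 4.
Total counter-hours = 13 over 4 hours ⇒ peak ≥ ⌈13/4⌉ = 4, so 4 is optimal.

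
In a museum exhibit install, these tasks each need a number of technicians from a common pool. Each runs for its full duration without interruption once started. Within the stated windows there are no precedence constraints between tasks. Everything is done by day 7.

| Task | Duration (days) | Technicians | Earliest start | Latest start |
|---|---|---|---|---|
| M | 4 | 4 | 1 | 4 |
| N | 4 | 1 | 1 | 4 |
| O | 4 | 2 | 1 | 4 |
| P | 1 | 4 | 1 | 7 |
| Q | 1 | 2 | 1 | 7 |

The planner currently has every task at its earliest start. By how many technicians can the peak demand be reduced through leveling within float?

Early-start peak: d1:13  d2:7  d3:7  d4:7  d5:0  d6:0  d7:0 ⇒ 13.
Leveled (M@1, N@1, O@1, P@5, Q@5): d1:7  d2:7  d3:7  d4:7  d5:6  d6:0  d7:0 ⇒ 7.
Reduction 13 − 7 = 6.

6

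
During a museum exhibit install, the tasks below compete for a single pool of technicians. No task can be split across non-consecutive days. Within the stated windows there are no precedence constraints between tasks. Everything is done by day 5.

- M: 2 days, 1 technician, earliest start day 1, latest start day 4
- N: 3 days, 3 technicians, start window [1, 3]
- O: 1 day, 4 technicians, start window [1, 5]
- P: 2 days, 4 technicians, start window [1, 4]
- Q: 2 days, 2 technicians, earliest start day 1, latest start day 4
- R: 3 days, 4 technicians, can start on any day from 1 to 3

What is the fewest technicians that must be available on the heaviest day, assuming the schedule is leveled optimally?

9

Early-start (M@1, N@1, O@1, P@1, Q@1, R@1) gives peak 18: d1:18  d2:14  d3:7  d4:0  d5:0.
Shift P→4, Q→2, R→3.
Schedule M@1, N@1, O@1, P@4, Q@2, R@3: d1:8  d2:6  d3:9  d4:8  d5:8 — peak 9.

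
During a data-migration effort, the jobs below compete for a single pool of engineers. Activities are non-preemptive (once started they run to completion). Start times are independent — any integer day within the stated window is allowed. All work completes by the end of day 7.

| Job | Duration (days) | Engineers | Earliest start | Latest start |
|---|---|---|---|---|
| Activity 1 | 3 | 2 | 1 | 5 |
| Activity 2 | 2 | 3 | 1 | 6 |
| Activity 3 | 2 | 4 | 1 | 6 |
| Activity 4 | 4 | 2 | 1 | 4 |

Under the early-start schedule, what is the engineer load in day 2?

11

At early start, day 2 has: Activity 1, Activity 2, Activity 3, Activity 4.
Demand: 2 + 3 + 4 + 2 = 11.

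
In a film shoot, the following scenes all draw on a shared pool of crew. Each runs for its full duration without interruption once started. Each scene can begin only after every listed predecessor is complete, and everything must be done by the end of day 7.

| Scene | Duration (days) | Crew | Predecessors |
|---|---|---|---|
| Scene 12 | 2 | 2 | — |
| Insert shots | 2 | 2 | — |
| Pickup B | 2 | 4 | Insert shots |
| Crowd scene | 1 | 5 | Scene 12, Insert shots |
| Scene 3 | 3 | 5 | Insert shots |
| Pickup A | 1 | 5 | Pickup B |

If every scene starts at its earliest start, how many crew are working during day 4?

At early start, day 4 has: Pickup B, Scene 3.
Demand: 4 + 5 = 9.

9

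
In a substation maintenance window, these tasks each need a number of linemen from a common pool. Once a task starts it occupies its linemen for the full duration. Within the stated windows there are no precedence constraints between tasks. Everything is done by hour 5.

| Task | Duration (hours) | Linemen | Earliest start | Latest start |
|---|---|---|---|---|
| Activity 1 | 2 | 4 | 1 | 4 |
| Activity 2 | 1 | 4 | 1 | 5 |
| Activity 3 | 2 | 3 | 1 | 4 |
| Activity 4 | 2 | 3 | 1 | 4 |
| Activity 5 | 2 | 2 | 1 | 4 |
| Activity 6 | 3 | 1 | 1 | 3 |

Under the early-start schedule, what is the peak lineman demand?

17

Early-start schedule: Activity 1@1, Activity 2@1, Activity 3@1, Activity 4@1, Activity 5@1, Activity 6@1.
Load per hour: hour 1: 17, hour 2: 13, hour 3: 1, hour 4: 0, hour 5: 0.
Peak is 17.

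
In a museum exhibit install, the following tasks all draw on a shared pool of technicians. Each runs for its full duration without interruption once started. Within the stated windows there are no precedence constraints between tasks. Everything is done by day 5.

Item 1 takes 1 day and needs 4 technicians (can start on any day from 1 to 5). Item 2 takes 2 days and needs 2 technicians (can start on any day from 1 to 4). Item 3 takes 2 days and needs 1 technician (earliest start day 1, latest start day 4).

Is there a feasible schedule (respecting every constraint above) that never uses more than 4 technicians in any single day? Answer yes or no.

Schedule Item 1@1, Item 2@2, Item 3@2: d1:4  d2:3  d3:3  d4:0  d5:0 — peak 4 ≤ 4.

yes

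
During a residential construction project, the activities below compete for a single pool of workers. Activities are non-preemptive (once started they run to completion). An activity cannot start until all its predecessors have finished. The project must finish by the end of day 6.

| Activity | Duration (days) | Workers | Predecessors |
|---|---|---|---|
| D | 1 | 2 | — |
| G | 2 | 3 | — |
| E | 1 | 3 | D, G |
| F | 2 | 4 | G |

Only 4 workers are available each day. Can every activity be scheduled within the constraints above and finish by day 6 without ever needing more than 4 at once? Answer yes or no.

yes

Schedule D@1, G@2, E@4, F@5: d1:2  d2:3  d3:3  d4:3  d5:4  d6:4 — peak 4 ≤ 4.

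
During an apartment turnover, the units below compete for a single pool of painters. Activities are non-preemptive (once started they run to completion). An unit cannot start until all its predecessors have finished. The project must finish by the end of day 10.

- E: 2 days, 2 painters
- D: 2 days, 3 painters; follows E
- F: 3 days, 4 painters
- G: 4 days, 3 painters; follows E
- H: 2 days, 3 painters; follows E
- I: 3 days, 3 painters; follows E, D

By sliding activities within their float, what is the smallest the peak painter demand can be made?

Early-start (E@1, D@3, F@1, G@3, H@3, I@5) gives peak 13: d1:6  d2:6  d3:13  d4:9  d5:6  d6:6  d7:3  d8:0  d9:0  d10:0.
Shift D→4, G→4, H→6, I→8.
Schedule E@1, D@4, F@1, G@4, H@6, I@8: d1:6  d2:6  d3:4  d4:6  d5:6  d6:6  d7:6  d8:3  d9:3  d10:3 — peak 6.

6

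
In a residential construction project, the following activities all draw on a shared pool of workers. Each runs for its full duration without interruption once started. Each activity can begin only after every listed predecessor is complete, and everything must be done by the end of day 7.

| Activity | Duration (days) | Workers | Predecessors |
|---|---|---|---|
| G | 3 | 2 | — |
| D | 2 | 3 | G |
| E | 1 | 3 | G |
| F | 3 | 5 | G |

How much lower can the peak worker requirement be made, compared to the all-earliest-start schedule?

3

Early-start peak: d1:2  d2:2  d3:2  d4:11  d5:8  d6:5  d7:0 ⇒ 11.
Leveled (G@1, D@4, E@4, F@5): d1:2  d2:2  d3:2  d4:6  d5:8  d6:5  d7:5 ⇒ 8.
Reduction 11 − 8 = 3.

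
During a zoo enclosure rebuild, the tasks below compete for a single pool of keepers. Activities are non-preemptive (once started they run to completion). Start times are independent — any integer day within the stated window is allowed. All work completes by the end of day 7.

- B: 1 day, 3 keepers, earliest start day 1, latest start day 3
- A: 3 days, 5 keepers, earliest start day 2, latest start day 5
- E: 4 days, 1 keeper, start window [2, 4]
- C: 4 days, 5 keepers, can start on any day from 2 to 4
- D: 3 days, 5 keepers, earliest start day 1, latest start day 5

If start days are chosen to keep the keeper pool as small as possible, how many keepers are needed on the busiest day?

Early-start (B@1, A@2, E@2, C@2, D@1) gives peak 16: d1:8  d2:16  d3:16  d4:11  d5:6  d6:0  d7:0.
Shift D→5.
Schedule B@1, A@2, E@2, C@2, D@5: d1:3  d2:11  d3:11  d4:11  d5:11  d6:5  d7:5 — peak 11.

11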